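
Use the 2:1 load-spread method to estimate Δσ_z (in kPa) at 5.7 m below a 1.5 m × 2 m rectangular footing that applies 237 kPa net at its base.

By the 2:1 method the load spreads at 1 horizontal : 2 vertical, so at depth z the loaded area has grown by z in each plan dimension:
Δσ = qBL/((B+z)(L+z)) = 237×1.5×2/((1.5+5.7)(2+5.7)) = 12.825 kPa

Δσ_z ≈ 12.8 kPa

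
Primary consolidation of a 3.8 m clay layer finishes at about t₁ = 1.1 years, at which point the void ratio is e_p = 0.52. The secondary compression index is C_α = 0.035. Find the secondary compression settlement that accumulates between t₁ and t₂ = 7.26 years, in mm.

Secondary compression: S_s = C_α·H/(1+e_p)·log₁₀(t₂/t₁)
S_s = 0.035×3.8/(1+0.52)×log₁₀(7.26/1.1)
    = 0.0875 × 0.8195 = 0.07171 m

S_s ≈ 71.7 mm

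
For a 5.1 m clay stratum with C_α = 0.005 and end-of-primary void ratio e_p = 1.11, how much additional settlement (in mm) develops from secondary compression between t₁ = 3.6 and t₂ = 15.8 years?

Secondary compression: S_s = C_α·H/(1+e_p)·log₁₀(t₂/t₁)
S_s = 0.005×5.1/(1+1.11)×log₁₀(15.8/3.6)
    = 0.01209 × 0.6424 = 0.007763 m

S_s ≈ 7.76 mm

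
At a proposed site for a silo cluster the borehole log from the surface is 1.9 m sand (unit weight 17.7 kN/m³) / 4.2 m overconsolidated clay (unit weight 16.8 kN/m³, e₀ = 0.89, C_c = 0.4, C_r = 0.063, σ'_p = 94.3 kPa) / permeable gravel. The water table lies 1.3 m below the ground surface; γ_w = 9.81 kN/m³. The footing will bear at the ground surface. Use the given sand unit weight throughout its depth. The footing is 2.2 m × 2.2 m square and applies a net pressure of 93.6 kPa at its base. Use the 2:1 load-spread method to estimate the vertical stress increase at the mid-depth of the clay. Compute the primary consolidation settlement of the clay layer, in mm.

Mid-depth of clay below the ground surface: z = 1.9 + 4.2/2 = 4 m.
Total vertical stress at mid-clay: σ_v = 17.7×1.9 + 16.8×2.1 = 68.91 kPa.
Pore pressure: u = 9.81×(4 − 1.3) = 26.487 kPa.
Initial effective stress: σ'_0 = σ_v − u = 68.91 − 26.487 = 42.423 kPa.
Stress increase at mid-clay by the 2:1 spreading method:
Δσ = qBL/((B+z)(L+z)) = 93.6×2.2×2.2/((2.2+4)(2.2+4)) = 11.785 kPa
Final effective stress: σ'_f = 42.423 + 11.785 = 54.208 kPa.
σ'_f = 54.208 ≤ σ'_p = 94.3 kPa, so the clay remains overconsolidated and only the recompression index applies:
S_c = C_r·H/(1+e₀)·log₁₀(σ'_f/σ'_0) = 0.063×4.2/1.89×log₁₀(54.208/42.423)
    = 0.14 × 0.10646 = 0.0149 m

S_c ≈ 14.9 mm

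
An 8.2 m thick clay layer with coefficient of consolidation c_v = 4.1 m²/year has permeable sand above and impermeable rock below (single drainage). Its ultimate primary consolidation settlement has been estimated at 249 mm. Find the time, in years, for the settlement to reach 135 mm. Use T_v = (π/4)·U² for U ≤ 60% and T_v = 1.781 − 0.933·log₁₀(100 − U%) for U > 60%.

t ≈ 3.79 years

Drainage path length: H_d = H = 8.2 m (single drainage).
U = S(t)/S_ult = 135/249 = 0.5422.
U ≤ 60%: T_v = (π/4)·U² = (π/4)×0.54217² = 0.23087.
t = T_v·H_d²/c_v = 0.23087×8.2²/4.1 = 3.786 years.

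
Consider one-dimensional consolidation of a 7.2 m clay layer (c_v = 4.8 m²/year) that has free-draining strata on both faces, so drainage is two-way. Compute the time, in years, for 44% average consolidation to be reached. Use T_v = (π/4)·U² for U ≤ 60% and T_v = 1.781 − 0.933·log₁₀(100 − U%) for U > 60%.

t ≈ 0.411 years

Drainage path length: H_d = H/2 = 3.6 m (double drainage).
U ≤ 60%: T_v = (π/4)·U² = (π/4)×0.44² = 0.15205.
t = T_v·H_d²/c_v = 0.15205×3.6²/4.8 = 0.4105 years.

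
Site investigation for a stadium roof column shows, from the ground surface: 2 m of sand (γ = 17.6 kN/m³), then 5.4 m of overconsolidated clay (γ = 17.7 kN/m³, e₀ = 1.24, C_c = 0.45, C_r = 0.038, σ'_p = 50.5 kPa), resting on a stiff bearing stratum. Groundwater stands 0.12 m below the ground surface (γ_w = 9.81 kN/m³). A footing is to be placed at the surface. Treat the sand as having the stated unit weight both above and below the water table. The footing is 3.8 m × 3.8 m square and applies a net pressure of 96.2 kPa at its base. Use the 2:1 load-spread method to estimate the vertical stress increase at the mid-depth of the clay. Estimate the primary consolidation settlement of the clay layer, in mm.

S_c ≈ 70.7 mm

Mid-depth of clay below the ground surface: z = 2 + 5.4/2 = 4.7 m.
Total vertical stress at mid-clay: σ_v = 17.6×2 + 17.7×2.7 = 82.99 kPa.
Pore pressure: u = 9.81×(4.7 − 0.12) = 44.93 kPa.
Initial effective stress: σ'_0 = σ_v − u = 82.99 − 44.93 = 38.06 kPa.
Stress increase at mid-clay by the 2:1 spreading method:
Δσ = qBL/((B+z)(L+z)) = 96.2×3.8×3.8/((3.8+4.7)(3.8+4.7)) = 19.227 kPa
Final effective stress: σ'_f = 38.06 + 19.227 = 57.287 kPa.
σ'_f = 57.287 > σ'_p = 50.5 kPa, so the stress path crosses the preconsolidation pressure — recompression up to σ'_p, then virgin compression beyond:
S_c = H/(1+e₀)·[C_r·log₁₀(σ'_p/σ'_0) + C_c·log₁₀(σ'_f/σ'_p)]
    = 5.4/2.24 × [0.038×log₁₀(50.5/38.06) + 0.45×log₁₀(57.287/50.5)]
    = 2.4107 × [0.0046673 + 0.024644] = 0.07066 m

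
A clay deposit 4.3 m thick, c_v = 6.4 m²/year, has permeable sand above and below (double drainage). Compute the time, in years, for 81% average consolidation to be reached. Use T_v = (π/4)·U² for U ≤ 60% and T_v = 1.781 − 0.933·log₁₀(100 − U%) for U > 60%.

Drainage path length: H_d = H/2 = 2.15 m (double drainage).
U > 60%: T_v = 1.781 − 0.933·log₁₀(100 − 81) = 0.58792.
t = T_v·H_d²/c_v = 0.58792×2.15²/6.4 = 0.4246 years.

t ≈ 0.425 years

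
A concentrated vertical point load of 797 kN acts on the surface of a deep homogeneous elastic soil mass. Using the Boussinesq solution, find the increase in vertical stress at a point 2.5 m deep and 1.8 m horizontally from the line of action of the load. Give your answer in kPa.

Boussinesq vertical stress below a point load on an elastic half-space:
Δσ_z = 3P/(2πz²) · [1 + (r/z)²]^(−5/2)
r/z = 1.8/2.5 = 0.72; [1+(r/z)²]^(−5/2) = 0.35199.
Δσ_z = 3×797/(2π×2.5²) × 0.35199 = 60.886 × 0.35199 = 21.43 kPa

Δσ_z ≈ 21.4 kPa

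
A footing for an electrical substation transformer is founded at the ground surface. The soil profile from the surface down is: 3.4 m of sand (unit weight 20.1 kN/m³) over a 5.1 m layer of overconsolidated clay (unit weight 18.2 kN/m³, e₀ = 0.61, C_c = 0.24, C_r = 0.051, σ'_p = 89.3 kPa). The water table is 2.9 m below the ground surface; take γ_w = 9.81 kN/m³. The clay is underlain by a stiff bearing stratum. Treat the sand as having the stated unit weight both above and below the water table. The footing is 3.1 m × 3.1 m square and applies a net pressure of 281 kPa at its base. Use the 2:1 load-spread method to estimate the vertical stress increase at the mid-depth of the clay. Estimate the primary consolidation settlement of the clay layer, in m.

Mid-depth of clay below the ground surface: z = 3.4 + 5.1/2 = 5.95 m.
Total vertical stress at mid-clay: σ_v = 20.1×3.4 + 18.2×2.55 = 114.75 kPa.
Pore pressure: u = 9.81×(5.95 − 2.9) = 29.921 kPa.
Initial effective stress: σ'_0 = σ_v − u = 114.75 − 29.921 = 84.829 kPa.
Stress increase at mid-clay by the 2:1 spreading method:
Δσ = qBL/((B+z)(L+z)) = 281×3.1×3.1/((3.1+5.95)(3.1+5.95)) = 32.971 kPa
Final effective stress: σ'_f = 84.829 + 32.971 = 117.8 kPa.
σ'_f = 117.8 > σ'_p = 89.3 kPa, so the stress path crosses the preconsolidation pressure — recompression up to σ'_p, then virgin compression beyond:
S_c = H/(1+e₀)·[C_r·log₁₀(σ'_p/σ'_0) + C_c·log₁₀(σ'_f/σ'_p)]
    = 5.1/1.61 × [0.051×log₁₀(89.3/84.829) + 0.24×log₁₀(117.8/89.3)]
    = 3.1677 × [0.0011377 + 0.028871] = 0.09506 m

S_c ≈ 0.0951 m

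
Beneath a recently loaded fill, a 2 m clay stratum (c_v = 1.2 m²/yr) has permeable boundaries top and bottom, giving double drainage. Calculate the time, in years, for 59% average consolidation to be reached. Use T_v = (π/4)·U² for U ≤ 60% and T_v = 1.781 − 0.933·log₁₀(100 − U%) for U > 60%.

Drainage path length: H_d = H/2 = 1 m (double drainage).
U ≤ 60%: T_v = (π/4)·U² = (π/4)×0.59² = 0.2734.
t = T_v·H_d²/c_v = 0.2734×1²/1.2 = 0.2278 years.

t ≈ 0.228 years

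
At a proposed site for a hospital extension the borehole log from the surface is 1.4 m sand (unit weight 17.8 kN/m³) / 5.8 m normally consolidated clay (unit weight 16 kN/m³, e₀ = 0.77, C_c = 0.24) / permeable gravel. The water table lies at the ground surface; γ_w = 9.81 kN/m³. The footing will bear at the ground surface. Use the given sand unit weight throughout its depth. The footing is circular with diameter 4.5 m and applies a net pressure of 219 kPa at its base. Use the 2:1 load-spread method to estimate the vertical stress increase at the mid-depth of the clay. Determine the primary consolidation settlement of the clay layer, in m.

S_c ≈ 0.371 m

Mid-depth of clay below the ground surface: z = 1.4 + 5.8/2 = 4.3 m.
Total vertical stress at mid-clay: σ_v = 17.8×1.4 + 16×2.9 = 71.32 kPa.
Pore pressure: u = 9.81×(4.3 − 0) = 42.183 kPa.
Initial effective stress: σ'_0 = σ_v − u = 71.32 − 42.183 = 29.137 kPa.
Stress increase at mid-clay by the 2:1 spreading method:
Δσ ≈ qD²/(D+z)² = 219×4.5²/(4.5+4.3)² = 57.267 kPa
Final effective stress: σ'_f = σ'_0 + Δσ = 29.137 + 57.267 = 86.404 kPa.
Normally consolidated clay, so the full stress increment lies on the virgin compression line:
S_c = C_c·H/(1+e₀)·log₁₀(σ'_f/σ'_0) = 0.24×5.8/(1+0.77)×log₁₀(86.404/29.137)
    = 0.78644 × 0.47209 = 0.3713 m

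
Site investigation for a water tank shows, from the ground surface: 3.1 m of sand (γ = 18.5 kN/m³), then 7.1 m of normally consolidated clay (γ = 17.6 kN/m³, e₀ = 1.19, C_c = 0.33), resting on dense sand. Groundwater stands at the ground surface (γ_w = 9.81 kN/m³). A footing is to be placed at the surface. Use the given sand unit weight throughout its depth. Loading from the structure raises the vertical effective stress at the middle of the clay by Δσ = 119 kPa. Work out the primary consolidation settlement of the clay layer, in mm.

Mid-depth of clay below the ground surface: z = 3.1 + 7.1/2 = 6.65 m.
Total vertical stress at mid-clay: σ_v = 18.5×3.1 + 17.6×3.55 = 119.83 kPa.
Pore pressure: u = 9.81×(6.65 − 0) = 65.237 kPa.
Initial effective stress: σ'_0 = σ_v − u = 119.83 − 65.237 = 54.593 kPa.
Final effective stress: σ'_f = σ'_0 + Δσ = 54.593 + 119 = 173.59 kPa.
Normally consolidated clay, so the full stress increment lies on the virgin compression line:
S_c = C_c·H/(1+e₀)·log₁₀(σ'_f/σ'_0) = 0.33×7.1/(1+1.19)×log₁₀(173.59/54.593)
    = 1.0699 × 0.50239 = 0.5375 m

S_c ≈ 538 mm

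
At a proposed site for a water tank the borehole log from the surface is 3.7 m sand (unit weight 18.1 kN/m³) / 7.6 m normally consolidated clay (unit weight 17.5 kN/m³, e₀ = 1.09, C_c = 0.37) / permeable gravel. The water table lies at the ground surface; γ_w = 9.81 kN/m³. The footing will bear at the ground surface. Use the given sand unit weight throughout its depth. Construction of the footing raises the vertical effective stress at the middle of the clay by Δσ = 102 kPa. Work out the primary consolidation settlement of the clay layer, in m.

Mid-depth of clay below the ground surface: z = 3.7 + 7.6/2 = 7.5 m.
Total vertical stress at mid-clay: σ_v = 18.1×3.7 + 17.5×3.8 = 133.47 kPa.
Pore pressure: u = 9.81×(7.5 − 0) = 73.575 kPa.
Initial effective stress: σ'_0 = σ_v − u = 133.47 − 73.575 = 59.895 kPa.
Final effective stress: σ'_f = σ'_0 + Δσ = 59.895 + 102 = 161.9 kPa.
Normally consolidated clay, so the full stress increment lies on the virgin compression line:
S_c = C_c·H/(1+e₀)·log₁₀(σ'_f/σ'_0) = 0.37×7.6/(1+1.09)×log₁₀(161.9/59.895)
    = 1.3455 × 0.43186 = 0.5811 m

S_c ≈ 0.581 m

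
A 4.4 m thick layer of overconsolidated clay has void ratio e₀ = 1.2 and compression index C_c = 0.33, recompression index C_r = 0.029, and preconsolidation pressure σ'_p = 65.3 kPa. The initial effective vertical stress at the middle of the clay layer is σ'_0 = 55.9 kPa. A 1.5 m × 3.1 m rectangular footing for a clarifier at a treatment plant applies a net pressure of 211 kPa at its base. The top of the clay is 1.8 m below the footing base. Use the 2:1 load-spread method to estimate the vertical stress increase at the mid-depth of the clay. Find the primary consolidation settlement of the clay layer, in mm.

Mid-depth of clay below the footing base: z = 1.8 + 4.4/2 = 4 m.
Stress increase at mid-clay by the 2:1 spreading method:
Δσ = qBL/((B+z)(L+z)) = 211×1.5×3.1/((1.5+4)(3.1+4)) = 25.125 kPa
Final effective stress: σ'_f = 55.9 + 25.125 = 81.025 kPa.
σ'_f = 81.025 > σ'_p = 65.3 kPa, so the stress path crosses the preconsolidation pressure — recompression up to σ'_p, then virgin compression beyond:
S_c = H/(1+e₀)·[C_r·log₁₀(σ'_p/σ'_0) + C_c·log₁₀(σ'_f/σ'_p)]
    = 4.4/2.2 × [0.029×log₁₀(65.3/55.9) + 0.33×log₁₀(81.025/65.3)]
    = 2 × [0.0019575 + 0.030923] = 0.06576 m

S_c ≈ 65.8 mm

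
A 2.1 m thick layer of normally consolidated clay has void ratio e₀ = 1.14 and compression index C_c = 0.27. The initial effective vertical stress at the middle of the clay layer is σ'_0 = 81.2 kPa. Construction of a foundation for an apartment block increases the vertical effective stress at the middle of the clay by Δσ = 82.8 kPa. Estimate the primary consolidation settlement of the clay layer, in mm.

Final effective stress: σ'_f = σ'_0 + Δσ = 81.2 + 82.8 = 164 kPa.
Normally consolidated clay, so the full stress increment lies on the virgin compression line:
S_c = C_c·H/(1+e₀)·log₁₀(σ'_f/σ'_0) = 0.27×2.1/(1+1.14)×log₁₀(164/81.2)
    = 0.26495 × 0.30529 = 0.08089 m

S_c ≈ 80.9 mm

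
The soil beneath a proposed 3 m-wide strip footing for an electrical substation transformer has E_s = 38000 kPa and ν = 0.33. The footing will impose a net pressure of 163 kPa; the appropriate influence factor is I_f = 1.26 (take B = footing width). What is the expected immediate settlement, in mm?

S_e ≈ 14.4 mm

Immediate (elastic) settlement: S_e = q·B·(1−ν²)/E_s · I_f.
S_e = 163 × 3 × (1 − 0.33²) / 38000 × 1.26
    = 163 × 3 × 0.8911 / 38000 × 1.26
    = 0.01445 m = 14.45 mm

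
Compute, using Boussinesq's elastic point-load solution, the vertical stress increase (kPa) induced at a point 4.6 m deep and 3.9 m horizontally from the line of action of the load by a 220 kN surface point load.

Boussinesq vertical stress below a point load on an elastic half-space:
Δσ_z = 3P/(2πz²) · [1 + (r/z)²]^(−5/2)
r/z = 3.9/4.6 = 0.84783; [1+(r/z)²]^(−5/2) = 0.25818.
Δσ_z = 3×220/(2π×4.6²) × 0.25818 = 4.9642 × 0.25818 = 1.282 kPa

Δσ_z ≈ 1.28 kPa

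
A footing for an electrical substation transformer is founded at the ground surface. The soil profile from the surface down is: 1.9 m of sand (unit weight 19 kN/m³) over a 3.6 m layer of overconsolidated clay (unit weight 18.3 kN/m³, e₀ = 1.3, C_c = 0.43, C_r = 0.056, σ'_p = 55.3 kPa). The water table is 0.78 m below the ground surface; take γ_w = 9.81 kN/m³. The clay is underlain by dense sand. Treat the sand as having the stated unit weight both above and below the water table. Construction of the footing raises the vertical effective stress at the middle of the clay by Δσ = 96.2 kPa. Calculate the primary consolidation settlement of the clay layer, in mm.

Mid-depth of clay below the ground surface: z = 1.9 + 3.6/2 = 3.7 m.
Total vertical stress at mid-clay: σ_v = 19×1.9 + 18.3×1.8 = 69.04 kPa.
Pore pressure: u = 9.81×(3.7 − 0.78) = 28.645 kPa.
Initial effective stress: σ'_0 = σ_v − u = 69.04 − 28.645 = 40.395 kPa.
Final effective stress: σ'_f = 40.395 + 96.2 = 136.59 kPa.
σ'_f = 136.59 > σ'_p = 55.3 kPa, so the stress path crosses the preconsolidation pressure — recompression up to σ'_p, then virgin compression beyond:
S_c = H/(1+e₀)·[C_r·log₁₀(σ'_p/σ'_0) + C_c·log₁₀(σ'_f/σ'_p)]
    = 3.6/2.3 × [0.056×log₁₀(55.3/40.395) + 0.43×log₁₀(136.59/55.3)]
    = 1.5652 × [0.0076383 + 0.16886] = 0.2763 m

S_c ≈ 276 mm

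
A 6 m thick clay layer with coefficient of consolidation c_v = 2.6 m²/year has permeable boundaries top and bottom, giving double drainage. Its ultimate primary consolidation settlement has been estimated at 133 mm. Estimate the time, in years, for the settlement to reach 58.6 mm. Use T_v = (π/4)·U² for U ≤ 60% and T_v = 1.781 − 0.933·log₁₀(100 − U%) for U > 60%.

Drainage path length: H_d = H/2 = 3 m (double drainage).
U = S(t)/S_ult = 58.6/133 = 0.4406.
U ≤ 60%: T_v = (π/4)·U² = (π/4)×0.4406² = 0.15247.
t = T_v·H_d²/c_v = 0.15247×3²/2.6 = 0.5278 years.

t ≈ 0.528 years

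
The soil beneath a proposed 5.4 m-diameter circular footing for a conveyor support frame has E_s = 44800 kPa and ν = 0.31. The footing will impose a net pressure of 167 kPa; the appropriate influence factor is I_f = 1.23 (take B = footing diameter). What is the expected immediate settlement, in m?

S_e ≈ 0.0224 m

Immediate (elastic) settlement: S_e = q·B·(1−ν²)/E_s · I_f.
S_e = 167 × 5.4 × (1 − 0.31²) / 44800 × 1.23
    = 167 × 5.4 × 0.9039 / 44800 × 1.23
    = 0.02238 m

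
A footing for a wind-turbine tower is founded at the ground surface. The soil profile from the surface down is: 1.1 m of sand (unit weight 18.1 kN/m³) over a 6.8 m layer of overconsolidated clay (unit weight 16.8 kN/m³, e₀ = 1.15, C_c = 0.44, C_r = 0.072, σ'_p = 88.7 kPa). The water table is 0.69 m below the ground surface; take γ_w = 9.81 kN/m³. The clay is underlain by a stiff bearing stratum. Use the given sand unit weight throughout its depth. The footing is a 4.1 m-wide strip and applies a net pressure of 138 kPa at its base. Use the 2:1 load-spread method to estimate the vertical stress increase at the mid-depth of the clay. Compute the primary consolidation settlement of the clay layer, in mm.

Mid-depth of clay below the ground surface: z = 1.1 + 6.8/2 = 4.5 m.
Total vertical stress at mid-clay: σ_v = 18.1×1.1 + 16.8×3.4 = 77.03 kPa.
Pore pressure: u = 9.81×(4.5 − 0.69) = 37.376 kPa.
Initial effective stress: σ'_0 = σ_v − u = 77.03 − 37.376 = 39.654 kPa.
Stress increase at mid-clay by the 2:1 spreading method:
Δσ = qB/(B+z) = 138×4.1/(4.1+4.5) = 65.791 kPa
Final effective stress: σ'_f = 39.654 + 65.791 = 105.44 kPa.
σ'_f = 105.44 > σ'_p = 88.7 kPa, so the stress path crosses the preconsolidation pressure — recompression up to σ'_p, then virgin compression beyond:
S_c = H/(1+e₀)·[C_r·log₁₀(σ'_p/σ'_0) + C_c·log₁₀(σ'_f/σ'_p)]
    = 6.8/2.15 × [0.072×log₁₀(88.7/39.654) + 0.44×log₁₀(105.44/88.7)]
    = 3.1628 × [0.025174 + 0.033036] = 0.1841 m

S_c ≈ 184 mm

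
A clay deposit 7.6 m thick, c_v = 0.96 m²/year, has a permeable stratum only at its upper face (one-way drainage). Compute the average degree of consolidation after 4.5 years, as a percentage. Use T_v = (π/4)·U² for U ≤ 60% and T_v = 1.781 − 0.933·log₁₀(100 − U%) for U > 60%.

U ≈ 30.9 %

Drainage path length: H_d = H = 7.6 m (single drainage).
T_v = c_v·t/H_d² = 0.96×4.5/7.6² = 0.074792.
T_v = 0.074792 corresponds to the U ≤ 60% branch:
U = √(4T_v/π) = 0.3086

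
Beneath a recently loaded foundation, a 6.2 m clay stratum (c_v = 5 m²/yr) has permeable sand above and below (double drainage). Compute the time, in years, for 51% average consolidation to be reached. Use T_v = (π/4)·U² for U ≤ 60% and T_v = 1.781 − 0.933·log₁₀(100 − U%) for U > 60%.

Drainage path length: H_d = H/2 = 3.1 m (double drainage).
U ≤ 60%: T_v = (π/4)·U² = (π/4)×0.51² = 0.20428.
t = T_v·H_d²/c_v = 0.20428×3.1²/5 = 0.3926 years.

t ≈ 0.393 years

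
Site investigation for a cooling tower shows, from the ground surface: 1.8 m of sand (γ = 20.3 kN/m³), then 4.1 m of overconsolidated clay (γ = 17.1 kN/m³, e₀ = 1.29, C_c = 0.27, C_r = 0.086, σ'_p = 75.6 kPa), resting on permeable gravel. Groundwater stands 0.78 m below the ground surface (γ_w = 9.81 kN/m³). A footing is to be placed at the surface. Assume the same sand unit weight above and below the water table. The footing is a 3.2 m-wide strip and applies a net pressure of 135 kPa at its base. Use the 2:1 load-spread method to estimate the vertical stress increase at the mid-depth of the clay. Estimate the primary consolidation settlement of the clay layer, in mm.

S_c ≈ 105 mm

Mid-depth of clay below the ground surface: z = 1.8 + 4.1/2 = 3.85 m.
Total vertical stress at mid-clay: σ_v = 20.3×1.8 + 17.1×2.05 = 71.595 kPa.
Pore pressure: u = 9.81×(3.85 − 0.78) = 30.117 kPa.
Initial effective stress: σ'_0 = σ_v − u = 71.595 − 30.117 = 41.478 kPa.
Stress increase at mid-clay by the 2:1 spreading method:
Δσ = qB/(B+z) = 135×3.2/(3.2+3.85) = 61.277 kPa
Final effective stress: σ'_f = 41.478 + 61.277 = 102.75 kPa.
σ'_f = 102.75 > σ'_p = 75.6 kPa, so the stress path crosses the preconsolidation pressure — recompression up to σ'_p, then virgin compression beyond:
S_c = H/(1+e₀)·[C_r·log₁₀(σ'_p/σ'_0) + C_c·log₁₀(σ'_f/σ'_p)]
    = 4.1/2.29 × [0.086×log₁₀(75.6/41.478) + 0.27×log₁₀(102.75/75.6)]
    = 1.7904 × [0.022421 + 0.03598] = 0.1046 m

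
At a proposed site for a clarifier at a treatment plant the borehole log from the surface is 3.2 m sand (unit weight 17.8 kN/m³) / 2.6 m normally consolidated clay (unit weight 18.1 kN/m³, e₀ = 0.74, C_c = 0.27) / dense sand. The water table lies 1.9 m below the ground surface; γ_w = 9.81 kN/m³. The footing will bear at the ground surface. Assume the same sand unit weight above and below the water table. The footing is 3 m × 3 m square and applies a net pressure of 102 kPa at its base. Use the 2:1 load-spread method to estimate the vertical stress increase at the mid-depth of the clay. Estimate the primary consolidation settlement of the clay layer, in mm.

S_c ≈ 45.5 mm

Mid-depth of clay below the ground surface: z = 3.2 + 2.6/2 = 4.5 m.
Total vertical stress at mid-clay: σ_v = 17.8×3.2 + 18.1×1.3 = 80.49 kPa.
Pore pressure: u = 9.81×(4.5 − 1.9) = 25.506 kPa.
Initial effective stress: σ'_0 = σ_v − u = 80.49 − 25.506 = 54.984 kPa.
Stress increase at mid-clay by the 2:1 spreading method:
Δσ = qBL/((B+z)(L+z)) = 102×3×3/((3+4.5)(3+4.5)) = 16.32 kPa
Final effective stress: σ'_f = σ'_0 + Δσ = 54.984 + 16.32 = 71.304 kPa.
Normally consolidated clay, so the full stress increment lies on the virgin compression line:
S_c = C_c·H/(1+e₀)·log₁₀(σ'_f/σ'_0) = 0.27×2.6/(1+0.74)×log₁₀(71.304/54.984)
    = 0.40345 × 0.11288 = 0.04554 m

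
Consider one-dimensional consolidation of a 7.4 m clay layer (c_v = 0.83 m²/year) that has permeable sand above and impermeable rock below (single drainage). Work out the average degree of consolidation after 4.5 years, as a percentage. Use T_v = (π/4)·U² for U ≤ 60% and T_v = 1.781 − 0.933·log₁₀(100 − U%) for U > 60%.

Drainage path length: H_d = H = 7.4 m (single drainage).
T_v = c_v·t/H_d² = 0.83×4.5/7.4² = 0.068207.
T_v = 0.068207 corresponds to the U ≤ 60% branch:
U = √(4T_v/π) = 0.2947

U ≈ 29.5 %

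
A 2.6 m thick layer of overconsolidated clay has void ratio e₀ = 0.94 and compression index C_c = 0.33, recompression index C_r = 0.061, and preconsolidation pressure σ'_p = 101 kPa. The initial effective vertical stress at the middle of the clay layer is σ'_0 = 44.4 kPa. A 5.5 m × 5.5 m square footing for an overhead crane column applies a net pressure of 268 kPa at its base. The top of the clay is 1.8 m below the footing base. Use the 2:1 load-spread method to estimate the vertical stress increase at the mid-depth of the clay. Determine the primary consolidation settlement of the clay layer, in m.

Mid-depth of clay below the footing base: z = 1.8 + 2.6/2 = 3.1 m.
Stress increase at mid-clay by the 2:1 spreading method:
Δσ = qBL/((B+z)(L+z)) = 268×5.5×5.5/((5.5+3.1)(5.5+3.1)) = 109.61 kPa
Final effective stress: σ'_f = 44.4 + 109.61 = 154.01 kPa.
σ'_f = 154.01 > σ'_p = 101 kPa, so the stress path crosses the preconsolidation pressure — recompression up to σ'_p, then virgin compression beyond:
S_c = H/(1+e₀)·[C_r·log₁₀(σ'_p/σ'_0) + C_c·log₁₀(σ'_f/σ'_p)]
    = 2.6/1.94 × [0.061×log₁₀(101/44.4) + 0.33×log₁₀(154.01/101)]
    = 1.3402 × [0.021773 + 0.060465] = 0.1102 m

S_c ≈ 0.11 m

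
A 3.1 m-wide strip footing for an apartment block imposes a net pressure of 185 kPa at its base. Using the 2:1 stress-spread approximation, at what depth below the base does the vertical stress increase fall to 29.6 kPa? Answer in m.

2:1 spreading — at depth z the loaded area has grown by z in each plan dimension:
qB/(B+z) = Δσ_z ⇒ z = qB/Δσ_z − B = 185×3.1/29.6 − 3.1 = 16.27 m

z ≈ 16.3 m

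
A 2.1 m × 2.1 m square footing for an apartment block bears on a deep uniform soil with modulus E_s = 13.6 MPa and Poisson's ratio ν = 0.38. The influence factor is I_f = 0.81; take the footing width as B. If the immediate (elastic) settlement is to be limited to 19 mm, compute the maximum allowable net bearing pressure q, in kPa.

E_s = 13.6 MPa = 13600 kPa.
S_e = q·B·(1−ν²)/E_s · I_f  ⇒  q = S_e·E_s / (B·(1−ν²)·I_f).
q = 0.019 × 13600 / (2.1 × 0.8556 × 0.81) = 177.5 kPa

q ≈ 178 kPa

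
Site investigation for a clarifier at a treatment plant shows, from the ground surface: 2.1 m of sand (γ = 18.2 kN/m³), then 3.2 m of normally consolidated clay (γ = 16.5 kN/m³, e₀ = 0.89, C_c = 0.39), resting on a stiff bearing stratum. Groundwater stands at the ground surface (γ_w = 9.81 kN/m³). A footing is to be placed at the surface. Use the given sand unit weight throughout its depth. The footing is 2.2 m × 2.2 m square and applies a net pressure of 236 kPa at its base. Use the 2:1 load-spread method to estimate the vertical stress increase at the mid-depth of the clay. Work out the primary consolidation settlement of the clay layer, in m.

Mid-depth of clay below the ground surface: z = 2.1 + 3.2/2 = 3.7 m.
Total vertical stress at mid-clay: σ_v = 18.2×2.1 + 16.5×1.6 = 64.62 kPa.
Pore pressure: u = 9.81×(3.7 − 0) = 36.297 kPa.
Initial effective stress: σ'_0 = σ_v − u = 64.62 − 36.297 = 28.323 kPa.
Stress increase at mid-clay by the 2:1 spreading method:
Δσ = qBL/((B+z)(L+z)) = 236×2.2×2.2/((2.2+3.7)(2.2+3.7)) = 32.814 kPa
Final effective stress: σ'_f = σ'_0 + Δσ = 28.323 + 32.814 = 61.137 kPa.
Normally consolidated clay, so the full stress increment lies on the virgin compression line:
S_c = C_c·H/(1+e₀)·log₁₀(σ'_f/σ'_0) = 0.39×3.2/(1+0.89)×log₁₀(61.137/28.323)
    = 0.66032 × 0.33416 = 0.2207 m

S_c ≈ 0.221 m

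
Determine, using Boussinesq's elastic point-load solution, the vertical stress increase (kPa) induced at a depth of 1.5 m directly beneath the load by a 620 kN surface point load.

Δσ_z ≈ 132 kPa

Boussinesq vertical stress below a point load on an elastic half-space:
Δσ_z = 3P/(2πz²) · [1 + (r/z)²]^(−5/2)
r/z = 0/1.5 = 0; [1+(r/z)²]^(−5/2) = 1.
Δσ_z = 3×620/(2π×1.5²) × 1 = 131.57 × 1 = 131.6 kPa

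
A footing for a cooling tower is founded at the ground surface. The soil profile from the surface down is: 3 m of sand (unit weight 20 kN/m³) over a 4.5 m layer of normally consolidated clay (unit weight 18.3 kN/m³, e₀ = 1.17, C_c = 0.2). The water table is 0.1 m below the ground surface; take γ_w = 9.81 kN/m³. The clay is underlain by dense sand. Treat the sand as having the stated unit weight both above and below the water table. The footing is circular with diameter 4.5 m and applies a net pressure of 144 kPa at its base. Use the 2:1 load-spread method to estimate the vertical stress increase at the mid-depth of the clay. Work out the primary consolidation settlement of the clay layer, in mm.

S_c ≈ 85.3 mm

Mid-depth of clay below the ground surface: z = 3 + 4.5/2 = 5.25 m.
Total vertical stress at mid-clay: σ_v = 20×3 + 18.3×2.25 = 101.18 kPa.
Pore pressure: u = 9.81×(5.25 − 0.1) = 50.522 kPa.
Initial effective stress: σ'_0 = σ_v − u = 101.18 − 50.522 = 50.658 kPa.
Stress increase at mid-clay by the 2:1 spreading method:
Δσ ≈ qD²/(D+z)² = 144×4.5²/(4.5+5.25)² = 30.675 kPa
Final effective stress: σ'_f = σ'_0 + Δσ = 50.658 + 30.675 = 81.333 kPa.
Normally consolidated clay, so the full stress increment lies on the virgin compression line:
S_c = C_c·H/(1+e₀)·log₁₀(σ'_f/σ'_0) = 0.2×4.5/(1+1.17)×log₁₀(81.333/50.658)
    = 0.41475 × 0.20562 = 0.08528 m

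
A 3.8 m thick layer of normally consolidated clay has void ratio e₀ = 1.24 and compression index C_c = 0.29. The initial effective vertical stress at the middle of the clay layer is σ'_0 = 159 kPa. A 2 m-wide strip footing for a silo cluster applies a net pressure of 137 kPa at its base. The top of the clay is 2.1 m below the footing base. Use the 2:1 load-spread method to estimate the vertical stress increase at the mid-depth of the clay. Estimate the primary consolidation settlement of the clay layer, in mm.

S_c ≈ 53.9 mm

Mid-depth of clay below the footing base: z = 2.1 + 3.8/2 = 4 m.
Stress increase at mid-clay by the 2:1 spreading method:
Δσ = qB/(B+z) = 137×2/(2+4) = 45.667 kPa
Final effective stress: σ'_f = σ'_0 + Δσ = 159 + 45.667 = 204.67 kPa.
Normally consolidated clay, so the full stress increment lies on the virgin compression line:
S_c = C_c·H/(1+e₀)·log₁₀(σ'_f/σ'_0) = 0.29×3.8/(1+1.24)×log₁₀(204.67/159)
    = 0.49196 × 0.10966 = 0.05395 m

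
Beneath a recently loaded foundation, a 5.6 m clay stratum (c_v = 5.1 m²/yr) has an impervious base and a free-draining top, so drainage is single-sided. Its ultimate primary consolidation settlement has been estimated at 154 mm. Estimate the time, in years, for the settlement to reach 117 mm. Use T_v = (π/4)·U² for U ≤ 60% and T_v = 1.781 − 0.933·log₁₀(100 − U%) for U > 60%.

Drainage path length: H_d = H = 5.6 m (single drainage).
U = S(t)/S_ult = 117/154 = 0.7597.
U > 60%: T_v = 1.781 − 0.933·log₁₀(100 − 75.974) = 0.49282.
t = T_v·H_d²/c_v = 0.49282×5.6²/5.1 = 3.03 years.

t ≈ 3.03 years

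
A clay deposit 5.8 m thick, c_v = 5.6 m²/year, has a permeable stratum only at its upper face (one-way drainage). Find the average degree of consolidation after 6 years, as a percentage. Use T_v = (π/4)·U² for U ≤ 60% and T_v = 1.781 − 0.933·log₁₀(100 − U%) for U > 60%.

Drainage path length: H_d = H = 5.8 m (single drainage).
T_v = c_v·t/H_d² = 5.6×6/5.8² = 0.99881.
T_v = 0.99881 corresponds to the U > 60% branch:
U = 1 − 10^((1.781 − T_v)/0.933)/100 = 0.9311

U ≈ 93.1 %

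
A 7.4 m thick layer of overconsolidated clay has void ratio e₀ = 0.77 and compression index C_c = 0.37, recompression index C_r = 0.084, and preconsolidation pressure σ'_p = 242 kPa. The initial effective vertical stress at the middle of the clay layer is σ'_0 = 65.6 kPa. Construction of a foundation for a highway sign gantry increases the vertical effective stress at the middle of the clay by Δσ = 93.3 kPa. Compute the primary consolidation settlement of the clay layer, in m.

S_c ≈ 0.135 m

Final effective stress: σ'_f = 65.6 + 93.3 = 158.9 kPa.
σ'_f = 158.9 ≤ σ'_p = 242 kPa, so the clay remains overconsolidated and only the recompression index applies:
S_c = C_r·H/(1+e₀)·log₁₀(σ'_f/σ'_0) = 0.084×7.4/1.77×log₁₀(158.9/65.6)
    = 0.35119 × 0.38422 = 0.1349 m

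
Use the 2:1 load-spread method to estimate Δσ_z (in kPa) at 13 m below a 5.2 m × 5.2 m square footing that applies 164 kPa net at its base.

By the 2:1 method the load spreads at 1 horizontal : 2 vertical, so at depth z the loaded area has grown by z in each plan dimension:
Δσ = qBL/((B+z)(L+z)) = 164×5.2×5.2/((5.2+13)(5.2+13)) = 13.388 kPa

Δσ_z ≈ 13.4 kPa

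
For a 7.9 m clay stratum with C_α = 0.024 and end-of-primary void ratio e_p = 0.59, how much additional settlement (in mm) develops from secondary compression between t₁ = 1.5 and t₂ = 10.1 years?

S_s ≈ 98.8 mm

Secondary compression: S_s = C_α·H/(1+e_p)·log₁₀(t₂/t₁)
S_s = 0.024×7.9/(1+0.59)×log₁₀(10.1/1.5)
    = 0.1192 × 0.8282 = 0.09876 m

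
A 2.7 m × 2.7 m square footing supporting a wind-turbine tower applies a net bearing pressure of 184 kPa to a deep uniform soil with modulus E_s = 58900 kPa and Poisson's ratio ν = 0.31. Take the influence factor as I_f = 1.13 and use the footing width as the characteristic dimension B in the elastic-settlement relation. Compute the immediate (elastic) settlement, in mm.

S_e ≈ 8.62 mm

Immediate (elastic) settlement: S_e = q·B·(1−ν²)/E_s · I_f.
S_e = 184 × 2.7 × (1 − 0.31²) / 58900 × 1.13
    = 184 × 2.7 × 0.9039 / 58900 × 1.13
    = 0.008615 m = 8.615 mm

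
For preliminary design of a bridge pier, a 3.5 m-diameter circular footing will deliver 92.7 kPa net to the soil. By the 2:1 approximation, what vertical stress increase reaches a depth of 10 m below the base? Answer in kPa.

By the 2:1 method the load spreads at 1 horizontal : 2 vertical, so at depth z the loaded area has grown by z in each plan dimension:
Δσ ≈ qD²/(D+z)² = 92.7×3.5²/(3.5+10)² = 6.2309 kPa

Δσ_z ≈ 6.23 kPa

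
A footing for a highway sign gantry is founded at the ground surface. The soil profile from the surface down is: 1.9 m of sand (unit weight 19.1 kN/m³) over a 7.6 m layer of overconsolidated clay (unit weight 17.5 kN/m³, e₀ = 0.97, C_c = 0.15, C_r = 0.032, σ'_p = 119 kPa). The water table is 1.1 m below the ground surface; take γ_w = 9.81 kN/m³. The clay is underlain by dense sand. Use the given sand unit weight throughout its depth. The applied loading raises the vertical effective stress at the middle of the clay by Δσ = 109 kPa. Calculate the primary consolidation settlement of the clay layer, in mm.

S_c ≈ 123 mm

Mid-depth of clay below the ground surface: z = 1.9 + 7.6/2 = 5.7 m.
Total vertical stress at mid-clay: σ_v = 19.1×1.9 + 17.5×3.8 = 102.79 kPa.
Pore pressure: u = 9.81×(5.7 − 1.1) = 45.126 kPa.
Initial effective stress: σ'_0 = σ_v − u = 102.79 − 45.126 = 57.664 kPa.
Final effective stress: σ'_f = 57.664 + 109 = 166.66 kPa.
σ'_f = 166.66 > σ'_p = 119 kPa, so the stress path crosses the preconsolidation pressure — recompression up to σ'_p, then virgin compression beyond:
S_c = H/(1+e₀)·[C_r·log₁₀(σ'_p/σ'_0) + C_c·log₁₀(σ'_f/σ'_p)]
    = 7.6/1.97 × [0.032×log₁₀(119/57.664) + 0.15×log₁₀(166.66/119)]
    = 3.8579 × [0.010069 + 0.021943] = 0.1235 m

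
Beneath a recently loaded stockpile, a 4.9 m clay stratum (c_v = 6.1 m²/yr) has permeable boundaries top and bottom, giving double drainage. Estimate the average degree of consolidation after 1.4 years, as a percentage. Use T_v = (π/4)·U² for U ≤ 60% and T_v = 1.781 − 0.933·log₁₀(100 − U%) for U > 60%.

Drainage path length: H_d = H/2 = 2.45 m (double drainage).
T_v = c_v·t/H_d² = 6.1×1.4/2.45² = 1.4227.
T_v = 1.4227 corresponds to the U > 60% branch:
U = 1 − 10^((1.781 − T_v)/0.933)/100 = 0.9758

U ≈ 97.6 %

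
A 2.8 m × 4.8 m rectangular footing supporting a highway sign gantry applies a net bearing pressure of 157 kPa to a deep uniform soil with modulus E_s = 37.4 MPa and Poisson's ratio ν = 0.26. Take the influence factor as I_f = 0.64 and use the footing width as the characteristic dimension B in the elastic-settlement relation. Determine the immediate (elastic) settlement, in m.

S_e ≈ 0.00701 m

Immediate (elastic) settlement: S_e = q·B·(1−ν²)/E_s · I_f.
E_s = 37.4 MPa = 37400 kPa.
S_e = 157 × 2.8 × (1 − 0.26²) / 37400 × 0.64
    = 157 × 2.8 × 0.9324 / 37400 × 0.64
    = 0.007014 m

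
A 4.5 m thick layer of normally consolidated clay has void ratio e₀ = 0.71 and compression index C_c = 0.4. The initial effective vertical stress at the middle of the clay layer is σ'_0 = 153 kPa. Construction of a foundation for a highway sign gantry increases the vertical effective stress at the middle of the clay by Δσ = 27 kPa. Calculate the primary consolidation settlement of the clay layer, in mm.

S_c ≈ 74.3 mm

Final effective stress: σ'_f = σ'_0 + Δσ = 153 + 27 = 180 kPa.
Normally consolidated clay, so the full stress increment lies on the virgin compression line:
S_c = C_c·H/(1+e₀)·log₁₀(σ'_f/σ'_0) = 0.4×4.5/(1+0.71)×log₁₀(180/153)
    = 1.0526 × 0.070581 = 0.07429 m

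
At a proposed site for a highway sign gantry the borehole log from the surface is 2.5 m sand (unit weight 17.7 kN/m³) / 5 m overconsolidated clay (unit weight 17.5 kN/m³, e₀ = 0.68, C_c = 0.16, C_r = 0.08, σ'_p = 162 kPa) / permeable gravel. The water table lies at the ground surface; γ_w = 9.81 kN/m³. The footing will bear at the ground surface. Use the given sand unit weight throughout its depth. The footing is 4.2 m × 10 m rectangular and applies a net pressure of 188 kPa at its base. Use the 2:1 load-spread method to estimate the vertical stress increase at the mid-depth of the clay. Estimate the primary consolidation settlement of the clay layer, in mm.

S_c ≈ 93.5 mm

Mid-depth of clay below the ground surface: z = 2.5 + 5/2 = 5 m.
Total vertical stress at mid-clay: σ_v = 17.7×2.5 + 17.5×2.5 = 88 kPa.
Pore pressure: u = 9.81×(5 − 0) = 49.05 kPa.
Initial effective stress: σ'_0 = σ_v − u = 88 − 49.05 = 38.95 kPa.
Stress increase at mid-clay by the 2:1 spreading method:
Δσ = qBL/((B+z)(L+z)) = 188×4.2×10/((4.2+5)(10+5)) = 57.217 kPa
Final effective stress: σ'_f = 38.95 + 57.217 = 96.167 kPa.
σ'_f = 96.167 ≤ σ'_p = 162 kPa, so the clay remains overconsolidated and only the recompression index applies:
S_c = C_r·H/(1+e₀)·log₁₀(σ'_f/σ'_0) = 0.08×5/1.68×log₁₀(96.167/38.95)
    = 0.2381 × 0.39252 = 0.09346 m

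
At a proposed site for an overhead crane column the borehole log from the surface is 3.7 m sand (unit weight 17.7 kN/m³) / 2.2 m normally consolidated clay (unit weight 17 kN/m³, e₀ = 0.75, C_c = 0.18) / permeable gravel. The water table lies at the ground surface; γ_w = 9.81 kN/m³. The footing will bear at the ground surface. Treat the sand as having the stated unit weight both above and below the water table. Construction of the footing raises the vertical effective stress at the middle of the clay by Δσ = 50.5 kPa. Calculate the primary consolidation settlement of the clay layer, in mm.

Mid-depth of clay below the ground surface: z = 3.7 + 2.2/2 = 4.8 m.
Total vertical stress at mid-clay: σ_v = 17.7×3.7 + 17×1.1 = 84.19 kPa.
Pore pressure: u = 9.81×(4.8 − 0) = 47.088 kPa.
Initial effective stress: σ'_0 = σ_v − u = 84.19 − 47.088 = 37.102 kPa.
Final effective stress: σ'_f = σ'_0 + Δσ = 37.102 + 50.5 = 87.602 kPa.
Normally consolidated clay, so the full stress increment lies on the virgin compression line:
S_c = C_c·H/(1+e₀)·log₁₀(σ'_f/σ'_0) = 0.18×2.2/(1+0.75)×log₁₀(87.602/37.102)
    = 0.22629 × 0.37312 = 0.08443 m

S_c ≈ 84.4 mm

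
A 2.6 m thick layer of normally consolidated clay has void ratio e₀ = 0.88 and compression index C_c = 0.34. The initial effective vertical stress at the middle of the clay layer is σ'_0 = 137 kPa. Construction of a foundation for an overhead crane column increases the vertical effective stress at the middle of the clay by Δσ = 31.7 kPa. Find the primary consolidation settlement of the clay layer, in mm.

S_c ≈ 42.5 mm

Final effective stress: σ'_f = σ'_0 + Δσ = 137 + 31.7 = 168.7 kPa.
Normally consolidated clay, so the full stress increment lies on the virgin compression line:
S_c = C_c·H/(1+e₀)·log₁₀(σ'_f/σ'_0) = 0.34×2.6/(1+0.88)×log₁₀(168.7/137)
    = 0.47021 × 0.090395 = 0.0425 m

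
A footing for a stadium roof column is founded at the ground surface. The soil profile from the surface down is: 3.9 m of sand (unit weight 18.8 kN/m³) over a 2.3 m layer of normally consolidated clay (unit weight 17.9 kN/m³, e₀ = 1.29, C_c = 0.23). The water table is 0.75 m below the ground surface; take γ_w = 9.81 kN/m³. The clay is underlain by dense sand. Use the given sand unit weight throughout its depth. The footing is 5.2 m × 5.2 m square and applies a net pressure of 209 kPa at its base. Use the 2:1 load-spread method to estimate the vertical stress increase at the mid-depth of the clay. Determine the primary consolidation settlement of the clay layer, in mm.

S_c ≈ 71.5 mm

Mid-depth of clay below the ground surface: z = 3.9 + 2.3/2 = 5.05 m.
Total vertical stress at mid-clay: σ_v = 18.8×3.9 + 17.9×1.15 = 93.905 kPa.
Pore pressure: u = 9.81×(5.05 − 0.75) = 42.183 kPa.
Initial effective stress: σ'_0 = σ_v − u = 93.905 − 42.183 = 51.722 kPa.
Stress increase at mid-clay by the 2:1 spreading method:
Δσ = qBL/((B+z)(L+z)) = 209×5.2×5.2/((5.2+5.05)(5.2+5.05)) = 53.79 kPa
Final effective stress: σ'_f = σ'_0 + Δσ = 51.722 + 53.79 = 105.51 kPa.
Normally consolidated clay, so the full stress increment lies on the virgin compression line:
S_c = C_c·H/(1+e₀)·log₁₀(σ'_f/σ'_0) = 0.23×2.3/(1+1.29)×log₁₀(105.51/51.722)
    = 0.231 × 0.30962 = 0.07152 m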